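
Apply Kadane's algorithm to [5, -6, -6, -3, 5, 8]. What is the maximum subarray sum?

Using Kadane's algorithm on [5, -6, -6, -3, 5, 8]:

Scanning through the array:
Position 1 (value -6): max_ending_here = -1, max_so_far = 5
Position 2 (value -6): max_ending_here = -6, max_so_far = 5
Position 3 (value -3): max_ending_here = -3, max_so_far = 5
Position 4 (value 5): max_ending_here = 5, max_so_far = 5
Position 5 (value 8): max_ending_here = 13, max_so_far = 13

Maximum subarray: [5, 8]
Maximum sum: 13

The maximum subarray is [5, 8] with sum 13. This subarray runs from index 4 to index 5.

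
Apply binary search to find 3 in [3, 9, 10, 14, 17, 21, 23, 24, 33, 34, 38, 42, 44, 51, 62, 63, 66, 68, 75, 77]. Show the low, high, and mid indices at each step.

Binary search for 3 in [3, 9, 10, 14, 17, 21, 23, 24, 33, 34, 38, 42, 44, 51, 62, 63, 66, 68, 75, 77]:

lo=0, hi=19, mid=9, arr[mid]=34 -> 34 > 3, search left half
lo=0, hi=8, mid=4, arr[mid]=17 -> 17 > 3, search left half
lo=0, hi=3, mid=1, arr[mid]=9 -> 9 > 3, search left half
lo=0, hi=0, mid=0, arr[mid]=3 -> Found target at index 0!

Binary search finds 3 at index 0 after 4 comparisons. The search repeatedly halves the search space by comparing with the middle element.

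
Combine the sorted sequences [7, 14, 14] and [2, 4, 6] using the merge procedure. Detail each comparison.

Merging process:

Compare 7 vs 2: take 2 from right. Merged: [2]
Compare 7 vs 4: take 4 from right. Merged: [2, 4]
Compare 7 vs 6: take 6 from right. Merged: [2, 4, 6]
Append remaining from left: [7, 14, 14]. Merged: [2, 4, 6, 7, 14, 14]

Final merged array: [2, 4, 6, 7, 14, 14]
Total comparisons: 3

The merged array is [2, 4, 6, 7, 14, 14], requiring 3 comparisons. The merge step runs in O(n) time where n is the total number of elements.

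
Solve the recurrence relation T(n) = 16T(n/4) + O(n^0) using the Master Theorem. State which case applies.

Master Theorem for T(n) = 16T(n/4) + O(n^0):

a = 16, b = 4, c = 0
log_b(a) = log_4(16) = 2.0000

Case 1: c = 0 < log_4(16) = 2.0000
T(n) = O(n^(log_4 16)) = O(n^2)

For T(n) = 16T(n/4) + O(n^0): log_4(16) = 2.0000. This is Case 1 of the Master Theorem (c < log_b(a), work dominated by leaves), giving O(n^2).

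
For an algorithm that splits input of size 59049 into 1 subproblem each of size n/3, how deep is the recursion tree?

For divide and conquer with division factor 3:

Problem sizes at each level:
Level 0: 59049
Level 1: 19683
Level 2: 6561
Level 3: 2187
Level 4: 729
Level 5: 243
Level 6: 81
Level 7: 27
Level 8: 9
Level 9: 3
Level 10: 1

The root is level 0 and the size-1 base case is level 10 (the tree spans levels 0 through 10, i.e. 11 levels counting the root), so the depth is the number of divisions: log_3(59049) = 10

The recursion tree depth is log_3(59049) = 10. At each level, the problem size is divided by 3, so it takes 10 divisions to reduce to a base case of size 1. The algorithm makes 1 recursive call at each level.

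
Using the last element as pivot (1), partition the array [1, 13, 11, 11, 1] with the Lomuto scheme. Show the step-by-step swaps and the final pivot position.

Lomuto partition with pivot = 1:

Initial array: [1, 13, 11, 11, 1]

arr[0]=1 <= 1: swap with position 0, array becomes [1, 13, 11, 11, 1]
arr[1]=13 > 1: no swap
arr[2]=11 > 1: no swap
arr[3]=11 > 1: no swap

Place pivot at position 1: [1, 1, 11, 11, 13]
Pivot position: 1

After partitioning with pivot 1, the array becomes [1, 1, 11, 11, 13]. The pivot is placed at index 1. All elements to the left of the pivot are <= 1, and all elements to the right are > 1.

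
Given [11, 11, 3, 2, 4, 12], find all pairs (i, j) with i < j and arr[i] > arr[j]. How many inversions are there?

Finding inversions in [11, 11, 3, 2, 4, 12]:

(0, 2): arr[0]=11 > arr[2]=3
(0, 3): arr[0]=11 > arr[3]=2
(0, 4): arr[0]=11 > arr[4]=4
(1, 2): arr[1]=11 > arr[2]=3
(1, 3): arr[1]=11 > arr[3]=2
(1, 4): arr[1]=11 > arr[4]=4
(2, 3): arr[2]=3 > arr[3]=2

Total inversions: 7

The array has 7 inversion(s): (0,2), (0,3), (0,4), (1,2), (1,3), (1,4), (2,3). Each pair (i,j) satisfies i < j and arr[i] > arr[j].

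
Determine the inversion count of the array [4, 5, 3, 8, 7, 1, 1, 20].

Finding inversions in [4, 5, 3, 8, 7, 1, 1, 20]:

(0, 2): arr[0]=4 > arr[2]=3
(0, 5): arr[0]=4 > arr[5]=1
(0, 6): arr[0]=4 > arr[6]=1
(1, 2): arr[1]=5 > arr[2]=3
(1, 5): arr[1]=5 > arr[5]=1
(1, 6): arr[1]=5 > arr[6]=1
(2, 5): arr[2]=3 > arr[5]=1
(2, 6): arr[2]=3 > arr[6]=1
(3, 4): arr[3]=8 > arr[4]=7
(3, 5): arr[3]=8 > arr[5]=1
(3, 6): arr[3]=8 > arr[6]=1
(4, 5): arr[4]=7 > arr[5]=1
(4, 6): arr[4]=7 > arr[6]=1

Total inversions: 13

The array has 13 inversion(s): (0,2), (0,5), (0,6), (1,2), (1,5), (1,6), (2,5), (2,6), (3,4), (3,5), (3,6), (4,5), (4,6). Each pair (i,j) satisfies i < j and arr[i] > arr[j].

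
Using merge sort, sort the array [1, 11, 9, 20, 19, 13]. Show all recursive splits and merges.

Merge sort trace:

Split: [1, 11, 9, 20, 19, 13] -> [1, 11, 9] and [20, 19, 13]
  Split: [1, 11, 9] -> [1] and [11, 9]
    Split: [11, 9] -> [11] and [9]
    Merge: [11] + [9] -> [9, 11]
  Merge: [1] + [9, 11] -> [1, 9, 11]
  Split: [20, 19, 13] -> [20] and [19, 13]
    Split: [19, 13] -> [19] and [13]
    Merge: [19] + [13] -> [13, 19]
  Merge: [20] + [13, 19] -> [13, 19, 20]
Merge: [1, 9, 11] + [13, 19, 20] -> [1, 9, 11, 13, 19, 20]

Final sorted array: [1, 9, 11, 13, 19, 20]

The merge sort proceeds by recursively splitting the array and merging sorted halves.
After all merges, the sorted array is [1, 9, 11, 13, 19, 20].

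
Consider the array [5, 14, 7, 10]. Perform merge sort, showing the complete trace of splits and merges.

Merge sort trace:

Split: [5, 14, 7, 10] -> [5, 14] and [7, 10]
  Split: [5, 14] -> [5] and [14]
  Merge: [5] + [14] -> [5, 14]
  Split: [7, 10] -> [7] and [10]
  Merge: [7] + [10] -> [7, 10]
Merge: [5, 14] + [7, 10] -> [5, 7, 10, 14]

Final sorted array: [5, 7, 10, 14]

The merge sort proceeds by recursively splitting the array and merging sorted halves.
After all merges, the sorted array is [5, 7, 10, 14].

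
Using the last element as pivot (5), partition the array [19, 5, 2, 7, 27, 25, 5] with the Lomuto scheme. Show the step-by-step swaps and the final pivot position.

Lomuto partition with pivot = 5:

Initial array: [19, 5, 2, 7, 27, 25, 5]

arr[0]=19 > 5: no swap
arr[1]=5 <= 5: swap with position 0, array becomes [5, 19, 2, 7, 27, 25, 5]
arr[2]=2 <= 5: swap with position 1, array becomes [5, 2, 19, 7, 27, 25, 5]
arr[3]=7 > 5: no swap
arr[4]=27 > 5: no swap
arr[5]=25 > 5: no swap

Place pivot at position 2: [5, 2, 5, 7, 27, 25, 19]
Pivot position: 2

After partitioning with pivot 5, the array becomes [5, 2, 5, 7, 27, 25, 19]. The pivot is placed at index 2. All elements to the left of the pivot are <= 5, and all elements to the right are > 5.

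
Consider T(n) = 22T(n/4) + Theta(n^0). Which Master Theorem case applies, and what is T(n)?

Master Theorem for T(n) = 22T(n/4) + O(n^0):

a = 22, b = 4, c = 0
log_b(a) = log_4(22) = 2.2297

Case 1: c = 0 < log_4(22) = 2.2297
T(n) = O(n^(log_4 22))

For T(n) = 22T(n/4) + O(n^0): log_4(22) = 2.2297. This is Case 1 of the Master Theorem (c < log_b(a), work dominated by leaves), giving O(n^(log_4 22)).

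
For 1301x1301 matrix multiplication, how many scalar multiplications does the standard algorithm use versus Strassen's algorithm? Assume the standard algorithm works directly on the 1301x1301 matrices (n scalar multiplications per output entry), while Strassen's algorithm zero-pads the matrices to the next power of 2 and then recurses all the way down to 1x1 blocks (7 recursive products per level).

Matrix multiplication for 1301x1301 matrices:

Strassen's algorithm requires power-of-2 dimensions. Pad 1301x1301 to 2048x2048 (next power of 2).

Standard algorithm: 1301^3 = 2202073901 multiplications
Strassen's algorithm: 7^(log2(2048)) = 7^11 = 1977326743 multiplications
Savings: 2202073901 - 1977326743 = 224747158 multiplications

Standard: 2202073901 multiplications (1301^3). Strassen: 1977326743 multiplications (7^11, after padding to 2048x2048). Strassen reduces 8 recursive multiplications to 7 at each level.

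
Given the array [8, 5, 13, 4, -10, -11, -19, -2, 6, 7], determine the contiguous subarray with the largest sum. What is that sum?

Using Kadane's algorithm on [8, 5, 13, 4, -10, -11, -19, -2, 6, 7]:

Scanning through the array:
Position 1 (value 5): max_ending_here = 13, max_so_far = 13
Position 2 (value 13): max_ending_here = 26, max_so_far = 26
Position 3 (value 4): max_ending_here = 30, max_so_far = 30
Position 4 (value -10): max_ending_here = 20, max_so_far = 30
Position 5 (value -11): max_ending_here = 9, max_so_far = 30
Position 6 (value -19): max_ending_here = -10, max_so_far = 30
Position 7 (value -2): max_ending_here = -2, max_so_far = 30
Position 8 (value 6): max_ending_here = 6, max_so_far = 30
Position 9 (value 7): max_ending_here = 13, max_so_far = 30

Maximum subarray: [8, 5, 13, 4]
Maximum sum: 30

The maximum subarray is [8, 5, 13, 4] with sum 30. This subarray runs from index 0 to index 3.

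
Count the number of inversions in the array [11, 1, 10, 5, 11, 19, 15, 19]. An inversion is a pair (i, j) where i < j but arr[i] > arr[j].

Finding inversions in [11, 1, 10, 5, 11, 19, 15, 19]:

(0, 1): arr[0]=11 > arr[1]=1
(0, 2): arr[0]=11 > arr[2]=10
(0, 3): arr[0]=11 > arr[3]=5
(2, 3): arr[2]=10 > arr[3]=5
(5, 6): arr[5]=19 > arr[6]=15

Total inversions: 5

The array has 5 inversion(s): (0,1), (0,2), (0,3), (2,3), (5,6). Each pair (i,j) satisfies i < j and arr[i] > arr[j].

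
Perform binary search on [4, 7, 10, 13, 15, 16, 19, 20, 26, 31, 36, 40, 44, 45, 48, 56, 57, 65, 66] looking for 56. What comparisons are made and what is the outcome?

Binary search for 56 in [4, 7, 10, 13, 15, 16, 19, 20, 26, 31, 36, 40, 44, 45, 48, 56, 57, 65, 66]:

lo=0, hi=18, mid=9, arr[mid]=31 -> 31 < 56, search right half
lo=10, hi=18, mid=14, arr[mid]=48 -> 48 < 56, search right half
lo=15, hi=18, mid=16, arr[mid]=57 -> 57 > 56, search left half
lo=15, hi=15, mid=15, arr[mid]=56 -> Found target at index 15!

Binary search finds 56 at index 15 after 4 comparisons. The search repeatedly halves the search space by comparing with the middle element.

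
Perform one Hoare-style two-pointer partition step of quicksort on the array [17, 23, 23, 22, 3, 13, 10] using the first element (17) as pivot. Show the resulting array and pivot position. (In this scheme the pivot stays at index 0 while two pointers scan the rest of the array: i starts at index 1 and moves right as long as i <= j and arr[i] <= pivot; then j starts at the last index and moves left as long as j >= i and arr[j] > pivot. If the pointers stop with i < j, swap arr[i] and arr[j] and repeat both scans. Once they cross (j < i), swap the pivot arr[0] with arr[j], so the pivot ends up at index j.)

Hoare-style two-pointer partition with pivot = 17:

Initial array: [17, 23, 23, 22, 3, 13, 10]

Pointers start at i = 1, j = 6.
i stops at index 1 (arr[1]=23 > 17), j stops at index 6 (arr[6]=10 <= 17): swap arr[1] and arr[6], array becomes [17, 10, 23, 22, 3, 13, 23]
i stops at index 2 (arr[2]=23 > 17), j stops at index 5 (arr[5]=13 <= 17): swap arr[2] and arr[5], array becomes [17, 10, 13, 22, 3, 23, 23]
i stops at index 3 (arr[3]=22 > 17), j stops at index 4 (arr[4]=3 <= 17): swap arr[3] and arr[4], array becomes [17, 10, 13, 3, 22, 23, 23]
i ends at 4, j ends at 3: the pointers have crossed (j < i), so scanning stops.

Swap pivot arr[0] with arr[3] to place pivot at position 3: [3, 10, 13, 17, 22, 23, 23]
Pivot position: 3

After partitioning with pivot 17, the array becomes [3, 10, 13, 17, 22, 23, 23]. The pivot is placed at index 3. All elements to the left of the pivot are <= 17, and all elements to the right are > 17.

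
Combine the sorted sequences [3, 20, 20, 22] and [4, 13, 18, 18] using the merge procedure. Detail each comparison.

Merging process:

Compare 3 vs 4: take 3 from left. Merged: [3]
Compare 20 vs 4: take 4 from right. Merged: [3, 4]
Compare 20 vs 13: take 13 from right. Merged: [3, 4, 13]
Compare 20 vs 18: take 18 from right. Merged: [3, 4, 13, 18]
Compare 20 vs 18: take 18 from right. Merged: [3, 4, 13, 18, 18]
Append remaining from left: [20, 20, 22]. Merged: [3, 4, 13, 18, 18, 20, 20, 22]

Final merged array: [3, 4, 13, 18, 18, 20, 20, 22]
Total comparisons: 5

The merged array is [3, 4, 13, 18, 18, 20, 20, 22], requiring 5 comparisons. The merge step runs in O(n) time where n is the total number of elements.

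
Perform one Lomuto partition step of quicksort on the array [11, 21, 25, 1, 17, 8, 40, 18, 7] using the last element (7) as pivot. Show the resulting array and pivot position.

Lomuto partition with pivot = 7:

Initial array: [11, 21, 25, 1, 17, 8, 40, 18, 7]

arr[0]=11 > 7: no swap
arr[1]=21 > 7: no swap
arr[2]=25 > 7: no swap
arr[3]=1 <= 7: swap with position 0, array becomes [1, 21, 25, 11, 17, 8, 40, 18, 7]
arr[4]=17 > 7: no swap
arr[5]=8 > 7: no swap
arr[6]=40 > 7: no swap
arr[7]=18 > 7: no swap

Place pivot at position 1: [1, 7, 25, 11, 17, 8, 40, 18, 21]
Pivot position: 1

After partitioning with pivot 7, the array becomes [1, 7, 25, 11, 17, 8, 40, 18, 21]. The pivot is placed at index 1. All elements to the left of the pivot are <= 7, and all elements to the right are > 7.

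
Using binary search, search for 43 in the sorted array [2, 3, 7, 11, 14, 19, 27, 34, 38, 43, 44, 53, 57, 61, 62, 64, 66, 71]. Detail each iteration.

Binary search for 43 in [2, 3, 7, 11, 14, 19, 27, 34, 38, 43, 44, 53, 57, 61, 62, 64, 66, 71]:

lo=0, hi=17, mid=8, arr[mid]=38 -> 38 < 43, search right half
lo=9, hi=17, mid=13, arr[mid]=61 -> 61 > 43, search left half
lo=9, hi=12, mid=10, arr[mid]=44 -> 44 > 43, search left half
lo=9, hi=9, mid=9, arr[mid]=43 -> Found target at index 9!

Binary search finds 43 at index 9 after 4 comparisons. The search repeatedly halves the search space by comparing with the middle element.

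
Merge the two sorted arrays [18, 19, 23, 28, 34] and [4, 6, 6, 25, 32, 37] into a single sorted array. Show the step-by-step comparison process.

Merging process:

Compare 18 vs 4: take 4 from right. Merged: [4]
Compare 18 vs 6: take 6 from right. Merged: [4, 6]
Compare 18 vs 6: take 6 from right. Merged: [4, 6, 6]
Compare 18 vs 25: take 18 from left. Merged: [4, 6, 6, 18]
Compare 19 vs 25: take 19 from left. Merged: [4, 6, 6, 18, 19]
Compare 23 vs 25: take 23 from left. Merged: [4, 6, 6, 18, 19, 23]
Compare 28 vs 25: take 25 from right. Merged: [4, 6, 6, 18, 19, 23, 25]
Compare 28 vs 32: take 28 from left. Merged: [4, 6, 6, 18, 19, 23, 25, 28]
Compare 34 vs 32: take 32 from right. Merged: [4, 6, 6, 18, 19, 23, 25, 28, 32]
Compare 34 vs 37: take 34 from left. Merged: [4, 6, 6, 18, 19, 23, 25, 28, 32, 34]
Append remaining from right: [37]. Merged: [4, 6, 6, 18, 19, 23, 25, 28, 32, 34, 37]

Final merged array: [4, 6, 6, 18, 19, 23, 25, 28, 32, 34, 37]
Total comparisons: 10

The merged array is [4, 6, 6, 18, 19, 23, 25, 28, 32, 34, 37], requiring 10 comparisons. The merge step runs in O(n) time where n is the total number of elements.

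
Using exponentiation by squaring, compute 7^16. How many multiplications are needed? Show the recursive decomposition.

Computing 7^16 by squaring (build up from 7^1; each line after the first costs one multiplication):

7^1 = 7
7^2 = (7^1)^2 = 7^2 = 49
7^4 = (7^2)^2 = 49^2 = 2401
7^8 = (7^4)^2 = 2401^2 = 5764801
7^16 = (7^8)^2 = 5764801^2 = 33232930569601

Result: 33232930569601
Multiplications needed: 4 (4 lines after 7^1)

7^16 = 33232930569601. Using exponentiation by squaring, this requires 4 multiplications. The key idea: if the exponent is even, square the half-power; if odd, multiply by the base once.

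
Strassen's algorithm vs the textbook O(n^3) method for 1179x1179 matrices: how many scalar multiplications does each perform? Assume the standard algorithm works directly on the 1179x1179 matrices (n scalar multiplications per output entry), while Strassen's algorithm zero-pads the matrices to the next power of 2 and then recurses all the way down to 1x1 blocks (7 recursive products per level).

Matrix multiplication for 1179x1179 matrices:

Strassen's algorithm requires power-of-2 dimensions. Pad 1179x1179 to 2048x2048 (next power of 2).

Standard algorithm: 1179^3 = 1638858339 multiplications
Strassen's algorithm: 7^(log2(2048)) = 7^11 = 1977326743 multiplications
Difference: 1638858339 - 1977326743 = -338468404 (Strassen uses MORE here due to padding overhead — for small or just-over-power-of-2 n, padding can outweigh the per-level savings)

Standard: 1638858339 multiplications (1179^3). Strassen: 1977326743 multiplications (7^11, after padding to 2048x2048). Strassen reduces 8 recursive multiplications to 7 at each level.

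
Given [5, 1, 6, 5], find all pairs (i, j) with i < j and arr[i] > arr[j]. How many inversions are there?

Finding inversions in [5, 1, 6, 5]:

(0, 1): arr[0]=5 > arr[1]=1
(2, 3): arr[2]=6 > arr[3]=5

Total inversions: 2

The array has 2 inversion(s): (0,1), (2,3). Each pair (i,j) satisfies i < j and arr[i] > arr[j].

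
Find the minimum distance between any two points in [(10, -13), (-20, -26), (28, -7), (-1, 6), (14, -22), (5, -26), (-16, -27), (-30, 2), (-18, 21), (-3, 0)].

Computing all pairwise distances among 10 points:

d((10, -13), (-20, -26)) = 32.6956
d((10, -13), (28, -7)) = 18.9737
d((10, -13), (-1, 6)) = 21.9545
d((10, -13), (14, -22)) = 9.8489
d((10, -13), (5, -26)) = 13.9284
d((10, -13), (-16, -27)) = 29.5296
d((10, -13), (-30, 2)) = 42.72
d((10, -13), (-18, 21)) = 44.0454
d((10, -13), (-3, 0)) = 18.3848
d((-20, -26), (28, -7)) = 51.6236
d((-20, -26), (-1, 6)) = 37.2156
d((-20, -26), (14, -22)) = 34.2345
d((-20, -26), (5, -26)) = 25.0
d((-20, -26), (-16, -27)) = 4.1231 <-- minimum
d((-20, -26), (-30, 2)) = 29.7321
d((-20, -26), (-18, 21)) = 47.0425
d((-20, -26), (-3, 0)) = 31.0644
d((28, -7), (-1, 6)) = 31.7805
d((28, -7), (14, -22)) = 20.5183
d((28, -7), (5, -26)) = 29.8329
d((28, -7), (-16, -27)) = 48.3322
d((28, -7), (-30, 2)) = 58.6941
d((28, -7), (-18, 21)) = 53.8516
d((28, -7), (-3, 0)) = 31.7805
d((-1, 6), (14, -22)) = 31.7648
d((-1, 6), (5, -26)) = 32.5576
d((-1, 6), (-16, -27)) = 36.2491
d((-1, 6), (-30, 2)) = 29.2746
d((-1, 6), (-18, 21)) = 22.6716
d((-1, 6), (-3, 0)) = 6.3246
d((14, -22), (5, -26)) = 9.8489
d((14, -22), (-16, -27)) = 30.4138
d((14, -22), (-30, 2)) = 50.1199
d((14, -22), (-18, 21)) = 53.6004
d((14, -22), (-3, 0)) = 27.8029
d((5, -26), (-16, -27)) = 21.0238
d((5, -26), (-30, 2)) = 44.8219
d((5, -26), (-18, 21)) = 52.3259
d((5, -26), (-3, 0)) = 27.2029
d((-16, -27), (-30, 2)) = 32.2025
d((-16, -27), (-18, 21)) = 48.0416
d((-16, -27), (-3, 0)) = 29.9666
d((-30, 2), (-18, 21)) = 22.4722
d((-30, 2), (-3, 0)) = 27.074
d((-18, 21), (-3, 0)) = 25.807

Closest pair: (-20, -26) and (-16, -27) with distance 4.1231

The closest pair is (-20, -26) and (-16, -27) with Euclidean distance 4.1231. For 10 points, brute-force pairwise comparison is shown above. For large n, the divide-and-conquer algorithm (sort by x, recurse on halves, check the dividing strip) achieves O(n log n).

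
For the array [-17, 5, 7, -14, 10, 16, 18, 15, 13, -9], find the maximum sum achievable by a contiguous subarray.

Using Kadane's algorithm on [-17, 5, 7, -14, 10, 16, 18, 15, 13, -9]:

Scanning through the array:
Position 1 (value 5): max_ending_here = 5, max_so_far = 5
Position 2 (value 7): max_ending_here = 12, max_so_far = 12
Position 3 (value -14): max_ending_here = -2, max_so_far = 12
Position 4 (value 10): max_ending_here = 10, max_so_far = 12
Position 5 (value 16): max_ending_here = 26, max_so_far = 26
Position 6 (value 18): max_ending_here = 44, max_so_far = 44
Position 7 (value 15): max_ending_here = 59, max_so_far = 59
Position 8 (value 13): max_ending_here = 72, max_so_far = 72
Position 9 (value -9): max_ending_here = 63, max_so_far = 72

Maximum subarray: [10, 16, 18, 15, 13]
Maximum sum: 72

The maximum subarray is [10, 16, 18, 15, 13] with sum 72. This subarray runs from index 4 to index 8.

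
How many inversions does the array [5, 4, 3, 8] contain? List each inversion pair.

Finding inversions in [5, 4, 3, 8]:

(0, 1): arr[0]=5 > arr[1]=4
(0, 2): arr[0]=5 > arr[2]=3
(1, 2): arr[1]=4 > arr[2]=3

Total inversions: 3

The array has 3 inversion(s): (0,1), (0,2), (1,2). Each pair (i,j) satisfies i < j and arr[i] > arr[j].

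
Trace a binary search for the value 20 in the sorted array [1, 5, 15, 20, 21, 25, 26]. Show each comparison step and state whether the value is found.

Binary search for 20 in [1, 5, 15, 20, 21, 25, 26]:

lo=0, hi=6, mid=3, arr[mid]=20 -> Found target at index 3!

Binary search finds 20 at index 3 after 1 comparisons. The search repeatedly halves the search space by comparing with the middle element.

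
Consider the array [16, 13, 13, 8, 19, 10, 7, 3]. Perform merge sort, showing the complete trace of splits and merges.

Merge sort trace:

Split: [16, 13, 13, 8, 19, 10, 7, 3] -> [16, 13, 13, 8] and [19, 10, 7, 3]
  Split: [16, 13, 13, 8] -> [16, 13] and [13, 8]
    Split: [16, 13] -> [16] and [13]
    Merge: [16] + [13] -> [13, 16]
    Split: [13, 8] -> [13] and [8]
    Merge: [13] + [8] -> [8, 13]
  Merge: [13, 16] + [8, 13] -> [8, 13, 13, 16]
  Split: [19, 10, 7, 3] -> [19, 10] and [7, 3]
    Split: [19, 10] -> [19] and [10]
    Merge: [19] + [10] -> [10, 19]
    Split: [7, 3] -> [7] and [3]
    Merge: [7] + [3] -> [3, 7]
  Merge: [10, 19] + [3, 7] -> [3, 7, 10, 19]
Merge: [8, 13, 13, 16] + [3, 7, 10, 19] -> [3, 7, 8, 10, 13, 13, 16, 19]

Final sorted array: [3, 7, 8, 10, 13, 13, 16, 19]

The merge sort proceeds by recursively splitting the array and merging sorted halves.
After all merges, the sorted array is [3, 7, 8, 10, 13, 13, 16, 19].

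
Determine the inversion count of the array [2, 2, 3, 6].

Finding inversions in [2, 2, 3, 6]:


Total inversions: 0

The array has 0 inversions. It is already sorted.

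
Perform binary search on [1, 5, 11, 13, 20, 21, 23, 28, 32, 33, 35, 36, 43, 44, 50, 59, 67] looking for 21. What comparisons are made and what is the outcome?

Binary search for 21 in [1, 5, 11, 13, 20, 21, 23, 28, 32, 33, 35, 36, 43, 44, 50, 59, 67]:

lo=0, hi=16, mid=8, arr[mid]=32 -> 32 > 21, search left half
lo=0, hi=7, mid=3, arr[mid]=13 -> 13 < 21, search right half
lo=4, hi=7, mid=5, arr[mid]=21 -> Found target at index 5!

Binary search finds 21 at index 5 after 3 comparisons. The search repeatedly halves the search space by comparing with the middle element.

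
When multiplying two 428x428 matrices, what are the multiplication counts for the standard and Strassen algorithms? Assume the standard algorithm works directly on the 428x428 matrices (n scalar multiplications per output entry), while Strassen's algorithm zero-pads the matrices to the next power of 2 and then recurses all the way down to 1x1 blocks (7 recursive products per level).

Matrix multiplication for 428x428 matrices:

Strassen's algorithm requires power-of-2 dimensions. Pad 428x428 to 512x512 (next power of 2).

Standard algorithm: 428^3 = 78402752 multiplications
Strassen's algorithm: 7^(log2(512)) = 7^9 = 40353607 multiplications
Savings: 78402752 - 40353607 = 38049145 multiplications

Standard: 78402752 multiplications (428^3). Strassen: 40353607 multiplications (7^9, after padding to 512x512). Strassen reduces 8 recursive multiplications to 7 at each level.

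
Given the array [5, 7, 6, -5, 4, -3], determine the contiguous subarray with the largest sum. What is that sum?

Using Kadane's algorithm on [5, 7, 6, -5, 4, -3]:

Scanning through the array:
Position 1 (value 7): max_ending_here = 12, max_so_far = 12
Position 2 (value 6): max_ending_here = 18, max_so_far = 18
Position 3 (value -5): max_ending_here = 13, max_so_far = 18
Position 4 (value 4): max_ending_here = 17, max_so_far = 18
Position 5 (value -3): max_ending_here = 14, max_so_far = 18

Maximum subarray: [5, 7, 6]
Maximum sum: 18

The maximum subarray is [5, 7, 6] with sum 18. This subarray runs from index 0 to index 2.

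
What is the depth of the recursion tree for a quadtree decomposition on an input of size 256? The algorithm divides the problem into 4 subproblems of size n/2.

For divide and conquer with division factor 2:

Problem sizes at each level:
Level 0: 256
Level 1: 128
Level 2: 64
Level 3: 32
Level 4: 16
Level 5: 8
Level 6: 4
Level 7: 2
Level 8: 1

The root is level 0 and the size-1 base case is level 8 (the tree spans levels 0 through 8, i.e. 9 levels counting the root), so the depth is the number of divisions: log_2(256) = 8

The recursion tree depth is log_2(256) = 8. At each level, the problem size is divided by 2, so it takes 8 divisions to reduce to a base case of size 1. The algorithm makes 4 recursive calls at each level.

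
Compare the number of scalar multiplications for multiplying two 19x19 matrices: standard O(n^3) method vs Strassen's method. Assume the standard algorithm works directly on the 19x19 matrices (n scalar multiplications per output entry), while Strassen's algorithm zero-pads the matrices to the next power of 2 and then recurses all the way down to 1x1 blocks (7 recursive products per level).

Matrix multiplication for 19x19 matrices:

Strassen's algorithm requires power-of-2 dimensions. Pad 19x19 to 32x32 (next power of 2).

Standard algorithm: 19^3 = 6859 multiplications
Strassen's algorithm: 7^(log2(32)) = 7^5 = 16807 multiplications
Difference: 6859 - 16807 = -9948 (Strassen uses MORE here due to padding overhead — for small or just-over-power-of-2 n, padding can outweigh the per-level savings)

Standard: 6859 multiplications (19^3). Strassen: 16807 multiplications (7^5, after padding to 32x32). Strassen reduces 8 recursive multiplications to 7 at each level.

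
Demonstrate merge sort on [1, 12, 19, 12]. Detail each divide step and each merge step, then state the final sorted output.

Merge sort trace:

Split: [1, 12, 19, 12] -> [1, 12] and [19, 12]
  Split: [1, 12] -> [1] and [12]
  Merge: [1] + [12] -> [1, 12]
  Split: [19, 12] -> [19] and [12]
  Merge: [19] + [12] -> [12, 19]
Merge: [1, 12] + [12, 19] -> [1, 12, 12, 19]

Final sorted array: [1, 12, 12, 19]

The merge sort proceeds by recursively splitting the array and merging sorted halves.
After all merges, the sorted array is [1, 12, 12, 19].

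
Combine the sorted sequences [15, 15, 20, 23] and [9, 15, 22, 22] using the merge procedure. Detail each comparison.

Merging process:

Compare 15 vs 9: take 9 from right. Merged: [9]
Compare 15 vs 15: take 15 from left. Merged: [9, 15]
Compare 15 vs 15: take 15 from left. Merged: [9, 15, 15]
Compare 20 vs 15: take 15 from right. Merged: [9, 15, 15, 15]
Compare 20 vs 22: take 20 from left. Merged: [9, 15, 15, 15, 20]
Compare 23 vs 22: take 22 from right. Merged: [9, 15, 15, 15, 20, 22]
Compare 23 vs 22: take 22 from right. Merged: [9, 15, 15, 15, 20, 22, 22]
Append remaining from left: [23]. Merged: [9, 15, 15, 15, 20, 22, 22, 23]

Final merged array: [9, 15, 15, 15, 20, 22, 22, 23]
Total comparisons: 7

The merged array is [9, 15, 15, 15, 20, 22, 22, 23], requiring 7 comparisons. The merge step runs in O(n) time where n is the total number of elements.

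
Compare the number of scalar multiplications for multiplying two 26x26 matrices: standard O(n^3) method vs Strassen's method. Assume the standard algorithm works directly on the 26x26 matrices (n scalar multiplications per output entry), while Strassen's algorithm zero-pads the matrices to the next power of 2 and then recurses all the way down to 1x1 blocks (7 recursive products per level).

Matrix multiplication for 26x26 matrices:

Strassen's algorithm requires power-of-2 dimensions. Pad 26x26 to 32x32 (next power of 2).

Standard algorithm: 26^3 = 17576 multiplications
Strassen's algorithm: 7^(log2(32)) = 7^5 = 16807 multiplications
Savings: 17576 - 16807 = 769 multiplications

Standard: 17576 multiplications (26^3). Strassen: 16807 multiplications (7^5, after padding to 32x32). Strassen reduces 8 recursive multiplications to 7 at each level.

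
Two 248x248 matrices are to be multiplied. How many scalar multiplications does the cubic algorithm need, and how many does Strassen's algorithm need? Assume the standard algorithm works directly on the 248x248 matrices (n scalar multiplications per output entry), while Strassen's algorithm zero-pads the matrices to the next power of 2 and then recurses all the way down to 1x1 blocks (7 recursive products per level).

Matrix multiplication for 248x248 matrices:

Strassen's algorithm requires power-of-2 dimensions. Pad 248x248 to 256x256 (next power of 2).

Standard algorithm: 248^3 = 15252992 multiplications
Strassen's algorithm: 7^(log2(256)) = 7^8 = 5764801 multiplications
Savings: 15252992 - 5764801 = 9488191 multiplications

Standard: 15252992 multiplications (248^3). Strassen: 5764801 multiplications (7^8, after padding to 256x256). Strassen reduces 8 recursive multiplications to 7 at each level.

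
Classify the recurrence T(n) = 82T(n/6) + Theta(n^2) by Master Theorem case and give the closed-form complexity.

Master Theorem for T(n) = 82T(n/6) + O(n^2):

a = 82, b = 6, c = 2
log_b(a) = log_6(82) = 2.4594

Case 1: c = 2 < log_6(82) = 2.4594
T(n) = O(n^(log_6 82))

For T(n) = 82T(n/6) + O(n^2): log_6(82) = 2.4594. This is Case 1 of the Master Theorem (c < log_b(a), work dominated by leaves), giving O(n^(log_6 82)).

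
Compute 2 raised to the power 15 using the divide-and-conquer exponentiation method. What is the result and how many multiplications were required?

Computing 2^15 by squaring (build up from 2^1; each line after the first costs one multiplication):

2^1 = 2
2^2 = (2^1)^2 = 2^2 = 4
2^3 = 2 * 2^2 = 2 * 4 = 8
2^6 = (2^3)^2 = 8^2 = 64
2^7 = 2 * 2^6 = 2 * 64 = 128
2^14 = (2^7)^2 = 128^2 = 16384
2^15 = 2 * 2^14 = 2 * 16384 = 32768

Result: 32768
Multiplications needed: 6 (6 lines after 2^1)

2^15 = 32768. Using exponentiation by squaring, this requires 6 multiplications. The key idea: if the exponent is even, square the half-power; if odd, multiply by the base once.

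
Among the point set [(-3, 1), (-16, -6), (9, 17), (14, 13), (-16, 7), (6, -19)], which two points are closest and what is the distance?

Computing all pairwise distances among 6 points:

d((-3, 1), (-16, -6)) = 14.7648
d((-3, 1), (9, 17)) = 20.0
d((-3, 1), (14, 13)) = 20.8087
d((-3, 1), (-16, 7)) = 14.3178
d((-3, 1), (6, -19)) = 21.9317
d((-16, -6), (9, 17)) = 33.9706
d((-16, -6), (14, 13)) = 35.5106
d((-16, -6), (-16, 7)) = 13.0
d((-16, -6), (6, -19)) = 25.5539
d((9, 17), (14, 13)) = 6.4031 <-- minimum
d((9, 17), (-16, 7)) = 26.9258
d((9, 17), (6, -19)) = 36.1248
d((14, 13), (-16, 7)) = 30.5941
d((14, 13), (6, -19)) = 32.9848
d((-16, 7), (6, -19)) = 34.0588

Closest pair: (9, 17) and (14, 13) with distance 6.4031

The closest pair is (9, 17) and (14, 13) with Euclidean distance 6.4031. For 6 points, brute-force pairwise comparison is shown above. For large n, the divide-and-conquer algorithm (sort by x, recurse on halves, check the dividing strip) achieves O(n log n).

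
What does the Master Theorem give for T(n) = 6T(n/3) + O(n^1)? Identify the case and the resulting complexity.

Master Theorem for T(n) = 6T(n/3) + O(n^1):

a = 6, b = 3, c = 1
log_b(a) = log_3(6) = 1.6309

Case 1: c = 1 < log_3(6) = 1.6309
T(n) = O(n^(log_3 6))

For T(n) = 6T(n/3) + O(n^1): log_3(6) = 1.6309. This is Case 1 of the Master Theorem (c < log_b(a), work dominated by leaves), giving O(n^(log_3 6)).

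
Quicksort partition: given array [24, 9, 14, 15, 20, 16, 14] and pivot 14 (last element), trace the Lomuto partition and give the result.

Lomuto partition with pivot = 14:

Initial array: [24, 9, 14, 15, 20, 16, 14]

arr[0]=24 > 14: no swap
arr[1]=9 <= 14: swap with position 0, array becomes [9, 24, 14, 15, 20, 16, 14]
arr[2]=14 <= 14: swap with position 1, array becomes [9, 14, 24, 15, 20, 16, 14]
arr[3]=15 > 14: no swap
arr[4]=20 > 14: no swap
arr[5]=16 > 14: no swap

Place pivot at position 2: [9, 14, 14, 15, 20, 16, 24]
Pivot position: 2

After partitioning with pivot 14, the array becomes [9, 14, 14, 15, 20, 16, 24]. The pivot is placed at index 2. All elements to the left of the pivot are <= 14, and all elements to the right are > 14.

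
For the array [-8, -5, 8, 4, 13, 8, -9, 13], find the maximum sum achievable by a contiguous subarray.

Using Kadane's algorithm on [-8, -5, 8, 4, 13, 8, -9, 13]:

Scanning through the array:
Position 1 (value -5): max_ending_here = -5, max_so_far = -5
Position 2 (value 8): max_ending_here = 8, max_so_far = 8
Position 3 (value 4): max_ending_here = 12, max_so_far = 12
Position 4 (value 13): max_ending_here = 25, max_so_far = 25
Position 5 (value 8): max_ending_here = 33, max_so_far = 33
Position 6 (value -9): max_ending_here = 24, max_so_far = 33
Position 7 (value 13): max_ending_here = 37, max_so_far = 37

Maximum subarray: [8, 4, 13, 8, -9, 13]
Maximum sum: 37

The maximum subarray is [8, 4, 13, 8, -9, 13] with sum 37. This subarray runs from index 2 to index 7.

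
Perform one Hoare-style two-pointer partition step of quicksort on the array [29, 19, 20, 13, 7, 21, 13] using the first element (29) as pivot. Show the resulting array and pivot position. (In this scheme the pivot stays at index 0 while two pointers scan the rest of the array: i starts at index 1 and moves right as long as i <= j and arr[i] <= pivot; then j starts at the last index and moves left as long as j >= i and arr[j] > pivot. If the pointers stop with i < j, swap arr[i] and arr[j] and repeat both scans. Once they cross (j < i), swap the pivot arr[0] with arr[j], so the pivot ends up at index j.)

Hoare-style two-pointer partition with pivot = 29:

Initial array: [29, 19, 20, 13, 7, 21, 13]

Pointers start at i = 1, j = 6.
i ends at 7, j ends at 6: the pointers have crossed (j < i), so scanning stops.

Swap pivot arr[0] with arr[6] to place pivot at position 6: [13, 19, 20, 13, 7, 21, 29]
Pivot position: 6

After partitioning with pivot 29, the array becomes [13, 19, 20, 13, 7, 21, 29]. The pivot is placed at index 6. All elements to the left of the pivot are <= 29, and all elements to the right are > 29.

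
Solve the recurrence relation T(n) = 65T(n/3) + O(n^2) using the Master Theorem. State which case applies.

Master Theorem for T(n) = 65T(n/3) + O(n^2):

a = 65, b = 3, c = 2
log_b(a) = log_3(65) = 3.7997

Case 1: c = 2 < log_3(65) = 3.7997
T(n) = O(n^(log_3 65))

For T(n) = 65T(n/3) + O(n^2): log_3(65) = 3.7997. This is Case 1 of the Master Theorem (c < log_b(a), work dominated by leaves), giving O(n^(log_3 65)).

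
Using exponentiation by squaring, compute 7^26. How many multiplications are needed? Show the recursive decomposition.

Computing 7^26 by squaring (build up from 7^1; each line after the first costs one multiplication):

7^1 = 7
7^2 = (7^1)^2 = 7^2 = 49
7^3 = 7 * 7^2 = 7 * 49 = 343
7^6 = (7^3)^2 = 343^2 = 117649
7^12 = (7^6)^2 = 117649^2 = 13841287201
7^13 = 7 * 7^12 = 7 * 13841287201 = 96889010407
7^26 = (7^13)^2 = 96889010407^2 = 9387480337647754305649

Result: 9387480337647754305649
Multiplications needed: 6 (6 lines after 7^1)

7^26 = 9387480337647754305649. Using exponentiation by squaring, this requires 6 multiplications. The key idea: if the exponent is even, square the half-power; if odd, multiply by the base once.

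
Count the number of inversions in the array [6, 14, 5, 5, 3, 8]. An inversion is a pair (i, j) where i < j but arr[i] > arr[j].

Finding inversions in [6, 14, 5, 5, 3, 8]:

(0, 2): arr[0]=6 > arr[2]=5
(0, 3): arr[0]=6 > arr[3]=5
(0, 4): arr[0]=6 > arr[4]=3
(1, 2): arr[1]=14 > arr[2]=5
(1, 3): arr[1]=14 > arr[3]=5
(1, 4): arr[1]=14 > arr[4]=3
(1, 5): arr[1]=14 > arr[5]=8
(2, 4): arr[2]=5 > arr[4]=3
(3, 4): arr[3]=5 > arr[4]=3

Total inversions: 9

The array has 9 inversion(s): (0,2), (0,3), (0,4), (1,2), (1,3), (1,4), (1,5), (2,4), (3,4). Each pair (i,j) satisfies i < j and arr[i] > arr[j].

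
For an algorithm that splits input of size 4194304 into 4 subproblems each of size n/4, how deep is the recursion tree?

For divide and conquer with division factor 4:

Problem sizes at each level:
Level 0: 4194304
Level 1: 1048576
Level 2: 262144
Level 3: 65536
Level 4: 16384
Level 5: 4096
Level 6: 1024
Level 7: 256
Level 8: 64
Level 9: 16
Level 10: 4
Level 11: 1

The root is level 0 and the size-1 base case is level 11 (the tree spans levels 0 through 11, i.e. 12 levels counting the root), so the depth is the number of divisions: log_4(4194304) = 11

The recursion tree depth is log_4(4194304) = 11. At each level, the problem size is divided by 4, so it takes 11 divisions to reduce to a base case of size 1. The algorithm makes 4 recursive calls at each level.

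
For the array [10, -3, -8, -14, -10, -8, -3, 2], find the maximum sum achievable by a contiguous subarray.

Using Kadane's algorithm on [10, -3, -8, -14, -10, -8, -3, 2]:

Scanning through the array:
Position 1 (value -3): max_ending_here = 7, max_so_far = 10
Position 2 (value -8): max_ending_here = -1, max_so_far = 10
Position 3 (value -14): max_ending_here = -14, max_so_far = 10
Position 4 (value -10): max_ending_here = -10, max_so_far = 10
Position 5 (value -8): max_ending_here = -8, max_so_far = 10
Position 6 (value -3): max_ending_here = -3, max_so_far = 10
Position 7 (value 2): max_ending_here = 2, max_so_far = 10

Maximum subarray: [10]
Maximum sum: 10

The maximum subarray is [10] with sum 10. This subarray runs from index 0 to index 0.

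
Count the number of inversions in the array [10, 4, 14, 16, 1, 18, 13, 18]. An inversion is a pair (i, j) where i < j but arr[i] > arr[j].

Finding inversions in [10, 4, 14, 16, 1, 18, 13, 18]:

(0, 1): arr[0]=10 > arr[1]=4
(0, 4): arr[0]=10 > arr[4]=1
(1, 4): arr[1]=4 > arr[4]=1
(2, 4): arr[2]=14 > arr[4]=1
(2, 6): arr[2]=14 > arr[6]=13
(3, 4): arr[3]=16 > arr[4]=1
(3, 6): arr[3]=16 > arr[6]=13
(5, 6): arr[5]=18 > arr[6]=13

Total inversions: 8

The array has 8 inversion(s): (0,1), (0,4), (1,4), (2,4), (2,6), (3,4), (3,6), (5,6). Each pair (i,j) satisfies i < j and arr[i] > arr[j].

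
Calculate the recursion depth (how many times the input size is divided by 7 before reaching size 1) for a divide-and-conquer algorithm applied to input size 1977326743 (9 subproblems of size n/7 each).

For divide and conquer with division factor 7:

Problem sizes at each level:
Level 0: 1977326743
Level 1: 282475249
Level 2: 40353607
Level 3: 5764801
Level 4: 823543
Level 5: 117649
Level 6: 16807
Level 7: 2401
Level 8: 343
Level 9: 49
Level 10: 7
Level 11: 1

The root is level 0 and the size-1 base case is level 11 (the tree spans levels 0 through 11, i.e. 12 levels counting the root), so the depth is the number of divisions: log_7(1977326743) = 11

The recursion tree depth is log_7(1977326743) = 11. At each level, the problem size is divided by 7, so it takes 11 divisions to reduce to a base case of size 1. The algorithm makes 9 recursive calls at each level.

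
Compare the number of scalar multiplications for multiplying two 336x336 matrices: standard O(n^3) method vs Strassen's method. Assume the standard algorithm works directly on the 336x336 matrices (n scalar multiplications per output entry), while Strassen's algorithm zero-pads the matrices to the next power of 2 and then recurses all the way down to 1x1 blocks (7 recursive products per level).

Matrix multiplication for 336x336 matrices:

Strassen's algorithm requires power-of-2 dimensions. Pad 336x336 to 512x512 (next power of 2).

Standard algorithm: 336^3 = 37933056 multiplications
Strassen's algorithm: 7^(log2(512)) = 7^9 = 40353607 multiplications
Difference: 37933056 - 40353607 = -2420551 (Strassen uses MORE here due to padding overhead — for small or just-over-power-of-2 n, padding can outweigh the per-level savings)

Standard: 37933056 multiplications (336^3). Strassen: 40353607 multiplications (7^9, after padding to 512x512). Strassen reduces 8 recursive multiplications to 7 at each level.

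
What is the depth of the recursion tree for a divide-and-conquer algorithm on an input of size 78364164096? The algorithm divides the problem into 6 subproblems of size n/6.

For divide and conquer with division factor 6:

Problem sizes at each level:
Level 0: 78364164096
Level 1: 13060694016
Level 2: 2176782336
Level 3: 362797056
Level 4: 60466176
Level 5: 10077696
Level 6: 1679616
Level 7: 279936
Level 8: 46656
Level 9: 7776
Level 10: 1296
Level 11: 216
Level 12: 36
Level 13: 6
Level 14: 1

The root is level 0 and the size-1 base case is level 14 (the tree spans levels 0 through 14, i.e. 15 levels counting the root), so the depth is the number of divisions: log_6(78364164096) = 14

The recursion tree depth is log_6(78364164096) = 14. At each level, the problem size is divided by 6, so it takes 14 divisions to reduce to a base case of size 1. The algorithm makes 6 recursive calls at each level.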